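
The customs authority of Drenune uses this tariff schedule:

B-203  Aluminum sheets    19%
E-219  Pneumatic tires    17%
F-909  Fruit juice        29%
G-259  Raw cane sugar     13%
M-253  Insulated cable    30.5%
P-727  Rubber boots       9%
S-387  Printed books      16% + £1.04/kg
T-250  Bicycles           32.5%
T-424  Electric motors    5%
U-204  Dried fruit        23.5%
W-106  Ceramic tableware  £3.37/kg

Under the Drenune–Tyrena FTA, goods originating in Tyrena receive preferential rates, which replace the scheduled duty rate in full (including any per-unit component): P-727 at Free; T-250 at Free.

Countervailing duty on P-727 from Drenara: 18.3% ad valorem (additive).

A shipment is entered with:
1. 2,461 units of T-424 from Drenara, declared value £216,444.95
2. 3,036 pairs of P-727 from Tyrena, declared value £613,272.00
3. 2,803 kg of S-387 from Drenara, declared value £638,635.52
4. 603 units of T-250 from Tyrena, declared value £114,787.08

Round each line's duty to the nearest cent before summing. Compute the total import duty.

£115,919.05

Line 1 (T-424, Drenara, 2,461 units, £216,444.95):
Base rate for T-424 is 5%.
Duty = £216,444.95 × 5% = £10,822.25.
Line 2 (P-727, Tyrena, 3,036 pairs, £613,272.00):
Base rate for P-727 is 9%.
Origin Tyrena qualifies under the Drenune–Tyrena agreement and P-727 is covered: preferential rate Free applies instead.
The additional-duty order on P-727 targets Drenara, not Tyrena; it does not apply.
Duty = £613,272.00 × 0% = £0.00.
Line 3 (S-387, Drenara, 2,803 kg, £638,635.52):
Base rate for S-387 is 16% + £1.04/kg.
Duty = £638,635.52 × 16% + 2,803 × £1.04 = £105,096.80.
Line 4 (T-250, Tyrena, 603 units, £114,787.08):
Base rate for T-250 is 32.5%.
Origin Tyrena qualifies under the Drenune–Tyrena agreement and T-250 is covered: preferential rate Free applies instead.
Duty = £114,787.08 × 0% = £0.00.
Total = £10,822.25 + £0.00 + £105,096.80 + £0.00 = £115,919.05.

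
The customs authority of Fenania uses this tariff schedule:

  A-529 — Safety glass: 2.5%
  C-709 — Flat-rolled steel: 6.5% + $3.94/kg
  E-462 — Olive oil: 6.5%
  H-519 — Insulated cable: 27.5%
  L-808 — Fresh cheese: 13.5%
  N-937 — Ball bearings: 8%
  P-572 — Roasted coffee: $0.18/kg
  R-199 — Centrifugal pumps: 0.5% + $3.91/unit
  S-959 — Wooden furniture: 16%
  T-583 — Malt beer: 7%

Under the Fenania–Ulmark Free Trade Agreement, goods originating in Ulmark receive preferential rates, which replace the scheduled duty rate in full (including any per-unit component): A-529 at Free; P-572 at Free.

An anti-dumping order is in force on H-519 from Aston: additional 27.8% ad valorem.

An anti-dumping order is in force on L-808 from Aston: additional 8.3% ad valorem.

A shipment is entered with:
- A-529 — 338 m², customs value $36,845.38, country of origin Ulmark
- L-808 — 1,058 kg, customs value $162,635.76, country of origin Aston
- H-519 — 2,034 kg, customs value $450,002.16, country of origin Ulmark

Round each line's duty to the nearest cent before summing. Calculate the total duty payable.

$159,205.19

Line 1 (A-529, Ulmark, 338 m², $36,845.38):
Base rate for A-529 is 2.5%.
Origin Ulmark qualifies under the Fenania–Ulmark agreement and A-529 is covered: preferential rate Free applies instead.
Duty = $36,845.38 × 0% = $0.00.
Line 2 (L-808, Aston, 1,058 kg, $162,635.76):
Base rate for L-808 is 13.5%.
Additional duty on L-808 from Aston: +8.3%. Applied ad valorem rate: 13.5% + 8.3% = 21.8%.
Duty = $162,635.76 × 21.8% = $35,454.60.
Line 3 (H-519, Ulmark, 2,034 kg, $450,002.16):
Base rate for H-519 is 27.5%.
Origin Ulmark is the FTA partner but H-519 is not on the preference list; base rate stands.
The additional-duty order on H-519 targets Aston, not Ulmark; it does not apply.
Duty = $450,002.16 × 27.5% = $123,750.59.
Total = $0.00 + $35,454.60 + $123,750.59 = $159,205.19.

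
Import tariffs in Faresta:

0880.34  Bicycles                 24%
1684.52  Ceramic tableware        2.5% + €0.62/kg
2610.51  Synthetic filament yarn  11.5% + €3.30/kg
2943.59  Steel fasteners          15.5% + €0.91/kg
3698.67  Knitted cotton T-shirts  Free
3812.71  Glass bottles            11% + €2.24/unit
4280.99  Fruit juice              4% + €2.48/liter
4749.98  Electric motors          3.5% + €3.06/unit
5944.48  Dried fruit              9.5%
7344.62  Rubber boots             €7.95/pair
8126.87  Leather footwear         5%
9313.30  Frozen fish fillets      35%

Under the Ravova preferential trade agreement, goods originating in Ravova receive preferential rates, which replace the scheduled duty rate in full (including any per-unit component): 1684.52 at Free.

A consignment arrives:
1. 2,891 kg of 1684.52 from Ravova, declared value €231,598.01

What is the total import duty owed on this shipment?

Line 1 (1684.52, Ravova, 2,891 kg, €231,598.01):
Base rate for 1684.52 is 2.5% + €0.62/kg.
Origin Ravova qualifies under the Faresta–Ravova agreement and 1684.52 is covered: preferential rate Free applies instead.
Duty = €231,598.01 × 0% = €0.00.

€0.00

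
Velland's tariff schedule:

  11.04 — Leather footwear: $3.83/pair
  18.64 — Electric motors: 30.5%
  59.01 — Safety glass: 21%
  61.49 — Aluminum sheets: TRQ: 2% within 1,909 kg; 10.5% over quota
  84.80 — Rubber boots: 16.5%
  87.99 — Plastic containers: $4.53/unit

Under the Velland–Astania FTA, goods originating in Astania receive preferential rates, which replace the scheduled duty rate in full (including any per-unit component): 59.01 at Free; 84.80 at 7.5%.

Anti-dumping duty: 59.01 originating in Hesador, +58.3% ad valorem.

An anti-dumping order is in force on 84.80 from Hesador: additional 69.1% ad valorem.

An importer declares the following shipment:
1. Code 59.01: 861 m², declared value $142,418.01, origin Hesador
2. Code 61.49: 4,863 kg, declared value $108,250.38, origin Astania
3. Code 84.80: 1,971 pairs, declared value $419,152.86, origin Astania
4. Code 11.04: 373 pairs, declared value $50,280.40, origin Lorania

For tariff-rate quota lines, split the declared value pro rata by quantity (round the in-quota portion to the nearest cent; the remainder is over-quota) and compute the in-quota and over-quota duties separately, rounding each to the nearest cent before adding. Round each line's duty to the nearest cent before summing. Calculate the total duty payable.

$153,556.80

Line 1 (59.01, Hesador, 861 m², $142,418.01):
Base rate for 59.01 is 21%.
59.01 has an FTA preferential rate, but origin Hesador is not Astania; base rate stands.
Additional duty on 59.01 from Hesador: +58.3%. Applied ad valorem rate: 21% + 58.3% = 79.3%.
Duty = $142,418.01 × 79.3% = $112,937.48.
Line 2 (61.49, Astania, 4,863 kg, $108,250.38):
Code 61.49 is under a tariff-rate quota (threshold 1,909 kg). In-quota: 1,909 kg at 2%; over-quota: 2,954 kg at 10.5%.
Pro-rata value split: in-quota = $108,250.38 × 1,909/4,863 = $42,494.34; over-quota = $108,250.38 − $42,494.34 = $65,756.04.
In-quota duty = $42,494.34 × 2% = $849.89. Over-quota duty = $65,756.04 × 10.5% = $6,904.38.
Line duty = $849.89 + $6,904.38 = $7,754.27.
Line 3 (84.80, Astania, 1,971 pairs, $419,152.86):
Base rate for 84.80 is 16.5%.
Origin Astania qualifies under the Velland–Astania agreement and 84.80 is covered: preferential rate 7.5% applies instead.
The additional-duty order on 84.80 targets Hesador, not Astania; it does not apply.
Duty = $419,152.86 × 7.5% = $31,436.46.
Line 4 (11.04, Lorania, 373 pairs, $50,280.40):
Base rate for 11.04 is $3.83/pair.
Duty = 373 × $3.83 = $1,428.59.
Total = $112,937.48 + $7,754.27 + $31,436.46 + $1,428.59 = $153,556.80.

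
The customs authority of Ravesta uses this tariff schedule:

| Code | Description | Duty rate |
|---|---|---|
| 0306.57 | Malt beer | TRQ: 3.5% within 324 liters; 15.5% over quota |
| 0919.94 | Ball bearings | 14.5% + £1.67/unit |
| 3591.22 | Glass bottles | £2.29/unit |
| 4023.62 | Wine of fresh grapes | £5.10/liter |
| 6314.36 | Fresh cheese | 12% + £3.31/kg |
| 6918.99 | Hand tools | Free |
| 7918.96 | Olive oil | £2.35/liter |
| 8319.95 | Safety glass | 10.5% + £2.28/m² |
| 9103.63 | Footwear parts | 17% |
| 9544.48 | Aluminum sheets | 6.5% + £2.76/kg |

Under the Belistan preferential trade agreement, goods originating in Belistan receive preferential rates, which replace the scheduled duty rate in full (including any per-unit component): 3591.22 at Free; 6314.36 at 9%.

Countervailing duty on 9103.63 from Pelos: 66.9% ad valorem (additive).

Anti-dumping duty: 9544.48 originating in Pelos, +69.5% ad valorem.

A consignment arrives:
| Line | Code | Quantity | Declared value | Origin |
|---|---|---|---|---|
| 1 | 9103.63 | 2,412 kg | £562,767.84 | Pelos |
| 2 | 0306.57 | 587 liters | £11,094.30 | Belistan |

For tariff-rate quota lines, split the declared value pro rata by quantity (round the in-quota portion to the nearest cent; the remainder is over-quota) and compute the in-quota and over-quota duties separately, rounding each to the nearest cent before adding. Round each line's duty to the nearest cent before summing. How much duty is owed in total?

Line 1 (9103.63, Pelos, 2,412 kg, £562,767.84):
Base rate for 9103.63 is 17%.
Additional duty on 9103.63 from Pelos: +66.9%. Applied ad valorem rate: 17% + 66.9% = 83.9%.
Duty = £562,767.84 × 83.9% = £472,162.22.
Line 2 (0306.57, Belistan, 587 liters, £11,094.30):
Code 0306.57 is under a tariff-rate quota (threshold 324 liters). In-quota: 324 liters at 3.5%; over-quota: 263 liters at 15.5%.
Pro-rata value split: in-quota = £11,094.30 × 324/587 = £6,123.60; over-quota = £11,094.30 − £6,123.60 = £4,970.70.
In-quota duty = £6,123.60 × 3.5% = £214.33. Over-quota duty = £4,970.70 × 15.5% = £770.46.
Line duty = £214.33 + £770.46 = £984.79.
Total = £472,162.22 + £984.79 = £473,147.01.

£473,147.01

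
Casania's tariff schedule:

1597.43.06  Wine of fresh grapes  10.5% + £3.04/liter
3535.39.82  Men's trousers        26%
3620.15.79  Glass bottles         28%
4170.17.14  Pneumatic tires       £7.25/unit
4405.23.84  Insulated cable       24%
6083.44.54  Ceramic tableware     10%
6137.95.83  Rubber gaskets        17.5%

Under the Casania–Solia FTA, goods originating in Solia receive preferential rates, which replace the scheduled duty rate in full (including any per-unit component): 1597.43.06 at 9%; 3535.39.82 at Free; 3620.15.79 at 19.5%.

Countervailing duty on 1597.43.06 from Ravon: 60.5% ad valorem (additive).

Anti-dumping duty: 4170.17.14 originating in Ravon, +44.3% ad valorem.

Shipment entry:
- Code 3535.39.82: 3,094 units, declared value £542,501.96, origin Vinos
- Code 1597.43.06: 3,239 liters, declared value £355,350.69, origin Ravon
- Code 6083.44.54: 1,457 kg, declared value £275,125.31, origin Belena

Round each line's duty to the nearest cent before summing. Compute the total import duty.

Line 1 (3535.39.82, Vinos, 3,094 units, £542,501.96):
Base rate for 3535.39.82 is 26%.
3535.39.82 has an FTA preferential rate, but origin Vinos is not Solia; base rate stands.
Duty = £542,501.96 × 26% = £141,050.51.
Line 2 (1597.43.06, Ravon, 3,239 liters, £355,350.69):
Base rate for 1597.43.06 is 10.5% + £3.04/liter.
1597.43.06 has an FTA preferential rate, but origin Ravon is not Solia; base rate stands.
Additional duty on 1597.43.06 from Ravon: +60.5%. Applied ad valorem rate: 10.5% + 60.5% = 71%.
Duty = £355,350.69 × 71% + 3,239 × £3.04 = £262,145.55.
Line 3 (6083.44.54, Belena, 1,457 kg, £275,125.31):
Base rate for 6083.44.54 is 10%.
Duty = £275,125.31 × 10% = £27,512.53.
Total = £141,050.51 + £262,145.55 + £27,512.53 = £430,708.59.

£430,708.59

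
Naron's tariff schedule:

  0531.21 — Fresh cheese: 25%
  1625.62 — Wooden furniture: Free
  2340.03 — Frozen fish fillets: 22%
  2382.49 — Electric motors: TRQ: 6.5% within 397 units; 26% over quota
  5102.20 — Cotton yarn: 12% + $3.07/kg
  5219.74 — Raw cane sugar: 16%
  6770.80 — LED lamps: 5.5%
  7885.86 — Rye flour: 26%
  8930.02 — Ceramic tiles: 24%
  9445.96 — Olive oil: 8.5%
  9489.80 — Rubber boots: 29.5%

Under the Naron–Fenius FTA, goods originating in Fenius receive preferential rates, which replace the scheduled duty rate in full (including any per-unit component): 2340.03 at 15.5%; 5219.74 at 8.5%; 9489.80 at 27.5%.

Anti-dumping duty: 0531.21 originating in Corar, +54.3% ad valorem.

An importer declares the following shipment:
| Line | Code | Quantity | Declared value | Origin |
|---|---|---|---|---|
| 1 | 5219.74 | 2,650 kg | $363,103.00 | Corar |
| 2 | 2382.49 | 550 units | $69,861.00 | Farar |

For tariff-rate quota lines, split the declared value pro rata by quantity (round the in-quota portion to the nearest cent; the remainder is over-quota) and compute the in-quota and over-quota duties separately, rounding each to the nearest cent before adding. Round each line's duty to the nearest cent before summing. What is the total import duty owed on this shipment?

Line 1 (5219.74, Corar, 2,650 kg, $363,103.00):
Base rate for 5219.74 is 16%.
5219.74 has an FTA preferential rate, but origin Corar is not Fenius; base rate stands.
Duty = $363,103.00 × 16% = $58,096.48.
Line 2 (2382.49, Farar, 550 units, $69,861.00):
Code 2382.49 is under a tariff-rate quota (threshold 397 units). In-quota: 397 units at 6.5%; over-quota: 153 units at 26%.
Pro-rata value split: in-quota = $69,861.00 × 397/550 = $50,426.94; over-quota = $69,861.00 − $50,426.94 = $19,434.06.
In-quota duty = $50,426.94 × 6.5% = $3,277.75. Over-quota duty = $19,434.06 × 26% = $5,052.86.
Line duty = $3,277.75 + $5,052.86 = $8,330.61.
Total = $58,096.48 + $8,330.61 = $66,427.09.

$66,427.09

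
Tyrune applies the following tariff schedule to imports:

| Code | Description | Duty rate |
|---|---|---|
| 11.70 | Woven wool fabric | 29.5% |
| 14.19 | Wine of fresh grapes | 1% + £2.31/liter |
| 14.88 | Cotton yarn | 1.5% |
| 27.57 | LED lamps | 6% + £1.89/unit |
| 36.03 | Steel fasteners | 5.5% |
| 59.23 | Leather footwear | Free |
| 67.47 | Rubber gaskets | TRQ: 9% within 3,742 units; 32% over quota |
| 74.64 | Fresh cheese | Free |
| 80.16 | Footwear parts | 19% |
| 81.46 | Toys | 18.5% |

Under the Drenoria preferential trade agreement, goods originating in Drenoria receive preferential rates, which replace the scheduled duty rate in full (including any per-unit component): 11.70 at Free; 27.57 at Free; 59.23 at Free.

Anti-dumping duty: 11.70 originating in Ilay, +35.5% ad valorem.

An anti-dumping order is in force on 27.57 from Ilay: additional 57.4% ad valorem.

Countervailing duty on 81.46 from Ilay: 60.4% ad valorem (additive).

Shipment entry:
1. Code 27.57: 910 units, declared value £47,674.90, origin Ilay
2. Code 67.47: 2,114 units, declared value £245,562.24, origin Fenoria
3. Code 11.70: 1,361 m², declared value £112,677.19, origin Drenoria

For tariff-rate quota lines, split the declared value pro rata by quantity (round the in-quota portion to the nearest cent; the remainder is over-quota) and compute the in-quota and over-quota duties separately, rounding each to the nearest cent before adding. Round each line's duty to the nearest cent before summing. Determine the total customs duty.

Line 1 (27.57, Ilay, 910 units, £47,674.90):
Base rate for 27.57 is 6% + £1.89/unit.
27.57 has an FTA preferential rate, but origin Ilay is not Drenoria; base rate stands.
Additional duty on 27.57 from Ilay: +57.4%. Applied ad valorem rate: 6% + 57.4% = 63.4%.
Duty = £47,674.90 × 63.4% + 910 × £1.89 = £31,945.79.
Line 2 (67.47, Fenoria, 2,114 units, £245,562.24):
Code 67.47 is under a tariff-rate quota (threshold 3,742 units). Quantity 2,114 units is within the quota, so the in-quota rate 9% applies to the full value.
Duty = £245,562.24 × 9% = £22,100.60.
Line 3 (11.70, Drenoria, 1,361 m², £112,677.19):
Base rate for 11.70 is 29.5%.
Origin Drenoria qualifies under the Tyrune–Drenoria agreement and 11.70 is covered: preferential rate Free applies instead.
The additional-duty order on 11.70 targets Ilay, not Drenoria; it does not apply.
Duty = £112,677.19 × 0% = £0.00.
Total = £31,945.79 + £22,100.60 + £0.00 = £54,046.39.

£54,046.39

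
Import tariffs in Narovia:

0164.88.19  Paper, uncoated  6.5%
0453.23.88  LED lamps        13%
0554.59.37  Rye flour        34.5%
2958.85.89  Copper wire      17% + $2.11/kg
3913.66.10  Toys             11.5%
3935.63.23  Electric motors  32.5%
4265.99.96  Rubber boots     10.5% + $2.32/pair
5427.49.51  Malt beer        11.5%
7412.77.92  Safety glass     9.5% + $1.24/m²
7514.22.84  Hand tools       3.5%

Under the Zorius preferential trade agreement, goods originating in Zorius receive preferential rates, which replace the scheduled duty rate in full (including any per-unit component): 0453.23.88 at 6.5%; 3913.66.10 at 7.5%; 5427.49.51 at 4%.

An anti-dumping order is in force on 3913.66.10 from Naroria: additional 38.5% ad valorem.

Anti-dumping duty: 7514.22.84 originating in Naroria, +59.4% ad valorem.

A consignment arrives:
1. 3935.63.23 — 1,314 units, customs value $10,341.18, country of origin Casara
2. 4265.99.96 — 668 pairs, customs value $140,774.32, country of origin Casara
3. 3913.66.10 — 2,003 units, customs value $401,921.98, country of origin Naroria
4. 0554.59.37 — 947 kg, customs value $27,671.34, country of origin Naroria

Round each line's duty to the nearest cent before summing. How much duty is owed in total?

Line 1 (3935.63.23, Casara, 1,314 units, $10,341.18):
Base rate for 3935.63.23 is 32.5%.
Duty = $10,341.18 × 32.5% = $3,360.88.
Line 2 (4265.99.96, Casara, 668 pairs, $140,774.32):
Base rate for 4265.99.96 is 10.5% + $2.32/pair.
Duty = $140,774.32 × 10.5% + 668 × $2.32 = $16,331.06.
Line 3 (3913.66.10, Naroria, 2,003 units, $401,921.98):
Base rate for 3913.66.10 is 11.5%.
3913.66.10 has an FTA preferential rate, but origin Naroria is not Zorius; base rate stands.
Additional duty on 3913.66.10 from Naroria: +38.5%. Applied ad valorem rate: 11.5% + 38.5% = 50%.
Duty = $401,921.98 × 50% = $200,960.99.
Line 4 (0554.59.37, Naroria, 947 kg, $27,671.34):
Base rate for 0554.59.37 is 34.5%.
Duty = $27,671.34 × 34.5% = $9,546.61.
Total = $3,360.88 + $16,331.06 + $200,960.99 + $9,546.61 = $230,199.54.

$230,199.54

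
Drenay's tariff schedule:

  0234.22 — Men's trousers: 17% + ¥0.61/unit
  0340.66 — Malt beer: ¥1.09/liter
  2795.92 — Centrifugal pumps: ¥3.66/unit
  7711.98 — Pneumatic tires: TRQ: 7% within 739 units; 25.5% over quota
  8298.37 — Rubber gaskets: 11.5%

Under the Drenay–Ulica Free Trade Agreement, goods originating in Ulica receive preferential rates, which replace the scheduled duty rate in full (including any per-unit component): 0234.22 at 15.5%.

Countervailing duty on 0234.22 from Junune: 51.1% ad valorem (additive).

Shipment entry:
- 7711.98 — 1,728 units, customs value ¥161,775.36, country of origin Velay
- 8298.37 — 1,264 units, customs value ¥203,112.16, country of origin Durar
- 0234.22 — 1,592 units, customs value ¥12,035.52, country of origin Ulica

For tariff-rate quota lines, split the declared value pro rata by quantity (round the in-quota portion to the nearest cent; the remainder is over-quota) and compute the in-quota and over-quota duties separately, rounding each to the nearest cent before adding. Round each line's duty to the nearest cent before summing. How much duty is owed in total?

¥53,676.87

Line 1 (7711.98, Velay, 1,728 units, ¥161,775.36):
Code 7711.98 is under a tariff-rate quota (threshold 739 units). In-quota: 739 units at 7%; over-quota: 989 units at 25.5%.
Pro-rata value split: in-quota = ¥161,775.36 × 739/1,728 = ¥69,185.18; over-quota = ¥161,775.36 − ¥69,185.18 = ¥92,590.18.
In-quota duty = ¥69,185.18 × 7% = ¥4,842.96. Over-quota duty = ¥92,590.18 × 25.5% = ¥23,610.50.
Line duty = ¥4,842.96 + ¥23,610.50 = ¥28,453.46.
Line 2 (8298.37, Durar, 1,264 units, ¥203,112.16):
Base rate for 8298.37 is 11.5%.
Duty = ¥203,112.16 × 11.5% = ¥23,357.90.
Line 3 (0234.22, Ulica, 1,592 units, ¥12,035.52):
Base rate for 0234.22 is 17% + ¥0.61/unit.
Origin Ulica qualifies under the Drenay–Ulica agreement and 0234.22 is covered: preferential rate 15.5% applies instead.
The additional-duty order on 0234.22 targets Junune, not Ulica; it does not apply.
Duty = ¥12,035.52 × 15.5% = ¥1,865.51.
Total = ¥28,453.46 + ¥23,357.90 + ¥1,865.51 = ¥53,676.87.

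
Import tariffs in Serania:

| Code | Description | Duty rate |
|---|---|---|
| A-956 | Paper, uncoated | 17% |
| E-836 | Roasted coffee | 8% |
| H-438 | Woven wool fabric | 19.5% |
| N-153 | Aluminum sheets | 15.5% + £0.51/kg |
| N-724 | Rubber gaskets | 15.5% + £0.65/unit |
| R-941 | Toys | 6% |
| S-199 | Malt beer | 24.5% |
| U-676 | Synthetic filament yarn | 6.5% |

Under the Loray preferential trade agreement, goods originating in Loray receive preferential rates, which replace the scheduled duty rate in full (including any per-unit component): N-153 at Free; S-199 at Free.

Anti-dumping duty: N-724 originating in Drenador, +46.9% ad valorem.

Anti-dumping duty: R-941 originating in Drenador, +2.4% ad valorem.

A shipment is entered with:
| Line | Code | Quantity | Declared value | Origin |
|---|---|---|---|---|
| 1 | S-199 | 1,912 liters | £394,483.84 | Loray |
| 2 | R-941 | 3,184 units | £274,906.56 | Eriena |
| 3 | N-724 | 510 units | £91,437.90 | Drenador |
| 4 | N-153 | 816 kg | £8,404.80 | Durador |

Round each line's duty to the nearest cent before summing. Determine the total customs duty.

Line 1 (S-199, Loray, 1,912 liters, £394,483.84):
Base rate for S-199 is 24.5%.
Origin Loray qualifies under the Serania–Loray agreement and S-199 is covered: preferential rate Free applies instead.
Duty = £394,483.84 × 0% = £0.00.
Line 2 (R-941, Eriena, 3,184 units, £274,906.56):
Base rate for R-941 is 6%.
The additional-duty order on R-941 targets Drenador, not Eriena; it does not apply.
Duty = £274,906.56 × 6% = £16,494.39.
Line 3 (N-724, Drenador, 510 units, £91,437.90):
Base rate for N-724 is 15.5% + £0.65/unit.
Additional duty on N-724 from Drenador: +46.9%. Applied ad valorem rate: 15.5% + 46.9% = 62.4%.
Duty = £91,437.90 × 62.4% + 510 × £0.65 = £57,388.75.
Line 4 (N-153, Durador, 816 kg, £8,404.80):
Base rate for N-153 is 15.5% + £0.51/kg.
N-153 has an FTA preferential rate, but origin Durador is not Loray; base rate stands.
Duty = £8,404.80 × 15.5% + 816 × £0.51 = £1,718.90.
Total = £0.00 + £16,494.39 + £57,388.75 + £1,718.90 = £75,602.04.

£75,602.04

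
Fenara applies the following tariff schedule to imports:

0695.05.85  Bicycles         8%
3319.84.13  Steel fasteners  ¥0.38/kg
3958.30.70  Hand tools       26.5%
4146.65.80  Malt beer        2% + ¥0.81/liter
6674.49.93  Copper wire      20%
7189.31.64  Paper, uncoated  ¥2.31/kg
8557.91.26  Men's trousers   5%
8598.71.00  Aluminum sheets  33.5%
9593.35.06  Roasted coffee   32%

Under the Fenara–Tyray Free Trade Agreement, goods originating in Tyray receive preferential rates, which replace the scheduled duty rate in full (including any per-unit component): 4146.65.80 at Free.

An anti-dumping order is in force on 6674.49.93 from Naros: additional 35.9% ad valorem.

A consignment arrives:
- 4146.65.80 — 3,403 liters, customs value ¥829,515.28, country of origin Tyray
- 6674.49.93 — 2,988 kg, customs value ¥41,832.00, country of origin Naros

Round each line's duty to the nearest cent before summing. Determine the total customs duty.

Line 1 (4146.65.80, Tyray, 3,403 liters, ¥829,515.28):
Base rate for 4146.65.80 is 2% + ¥0.81/liter.
Origin Tyray qualifies under the Fenara–Tyray agreement and 4146.65.80 is covered: preferential rate Free applies instead.
Duty = ¥829,515.28 × 0% = ¥0.00.
Line 2 (6674.49.93, Naros, 2,988 kg, ¥41,832.00):
Base rate for 6674.49.93 is 20%.
Additional duty on 6674.49.93 from Naros: +35.9%. Applied ad valorem rate: 20% + 35.9% = 55.9%.
Duty = ¥41,832.00 × 55.9% = ¥23,384.09.
Total = ¥0.00 + ¥23,384.09 = ¥23,384.09.

¥23,384.09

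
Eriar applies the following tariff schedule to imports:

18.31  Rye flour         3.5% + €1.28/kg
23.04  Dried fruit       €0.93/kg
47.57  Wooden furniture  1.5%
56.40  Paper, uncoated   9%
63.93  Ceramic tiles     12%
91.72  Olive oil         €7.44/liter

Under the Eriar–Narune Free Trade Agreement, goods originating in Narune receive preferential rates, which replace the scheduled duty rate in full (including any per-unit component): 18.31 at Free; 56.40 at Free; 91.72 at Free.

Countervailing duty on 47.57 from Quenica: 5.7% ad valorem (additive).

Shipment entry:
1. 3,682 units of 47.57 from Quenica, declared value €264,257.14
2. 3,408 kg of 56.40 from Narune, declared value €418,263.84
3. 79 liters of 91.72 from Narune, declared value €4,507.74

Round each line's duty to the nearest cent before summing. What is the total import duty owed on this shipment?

Line 1 (47.57, Quenica, 3,682 units, €264,257.14):
Base rate for 47.57 is 1.5%.
Additional duty on 47.57 from Quenica: +5.7%. Applied ad valorem rate: 1.5% + 5.7% = 7.2%.
Duty = €264,257.14 × 7.2% = €19,026.51.
Line 2 (56.40, Narune, 3,408 kg, €418,263.84):
Base rate for 56.40 is 9%.
Origin Narune qualifies under the Eriar–Narune agreement and 56.40 is covered: preferential rate Free applies instead.
Duty = €418,263.84 × 0% = €0.00.
Line 3 (91.72, Narune, 79 liters, €4,507.74):
Base rate for 91.72 is €7.44/liter.
Origin Narune qualifies under the Eriar–Narune agreement and 91.72 is covered: preferential rate Free applies instead.
Duty = €4,507.74 × 0% = €0.00.
Total = €19,026.51 + €0.00 + €0.00 = €19,026.51.

€19,026.51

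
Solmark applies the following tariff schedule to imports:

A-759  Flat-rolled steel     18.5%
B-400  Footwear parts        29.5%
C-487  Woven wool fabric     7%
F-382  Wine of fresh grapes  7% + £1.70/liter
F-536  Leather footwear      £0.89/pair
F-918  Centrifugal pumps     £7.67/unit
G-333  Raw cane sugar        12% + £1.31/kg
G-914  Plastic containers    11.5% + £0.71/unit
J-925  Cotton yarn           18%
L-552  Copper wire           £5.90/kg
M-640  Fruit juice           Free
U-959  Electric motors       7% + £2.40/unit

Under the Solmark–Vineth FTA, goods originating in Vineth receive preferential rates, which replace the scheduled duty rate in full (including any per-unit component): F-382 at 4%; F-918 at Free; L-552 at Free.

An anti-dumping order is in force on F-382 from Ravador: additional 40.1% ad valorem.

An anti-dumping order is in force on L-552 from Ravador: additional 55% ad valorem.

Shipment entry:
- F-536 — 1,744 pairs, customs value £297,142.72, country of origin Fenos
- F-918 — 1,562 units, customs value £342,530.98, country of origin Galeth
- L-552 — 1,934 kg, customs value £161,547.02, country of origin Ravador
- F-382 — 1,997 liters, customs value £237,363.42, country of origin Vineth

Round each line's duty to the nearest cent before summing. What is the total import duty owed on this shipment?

Line 1 (F-536, Fenos, 1,744 pairs, £297,142.72):
Base rate for F-536 is £0.89/pair.
Duty = 1,744 × £0.89 = £1,552.16.
Line 2 (F-918, Galeth, 1,562 units, £342,530.98):
Base rate for F-918 is £7.67/unit.
F-918 has an FTA preferential rate, but origin Galeth is not Vineth; base rate stands.
Duty = 1,562 × £7.67 = £11,980.54.
Line 3 (L-552, Ravador, 1,934 kg, £161,547.02):
Base rate for L-552 is £5.90/kg.
L-552 has an FTA preferential rate, but origin Ravador is not Vineth; base rate stands.
Additional duty on L-552 from Ravador: +55% ad valorem. Applied ad valorem rate = 55%.
Duty = £161,547.02 × 55% + 1,934 × £5.90 = £100,261.46.
Line 4 (F-382, Vineth, 1,997 liters, £237,363.42):
Base rate for F-382 is 7% + £1.70/liter.
Origin Vineth qualifies under the Solmark–Vineth agreement and F-382 is covered: preferential rate 4% applies instead.
The additional-duty order on F-382 targets Ravador, not Vineth; it does not apply.
Duty = £237,363.42 × 4% = £9,494.54.
Total = £1,552.16 + £11,980.54 + £100,261.46 + £9,494.54 = £123,288.70.

£123,288.70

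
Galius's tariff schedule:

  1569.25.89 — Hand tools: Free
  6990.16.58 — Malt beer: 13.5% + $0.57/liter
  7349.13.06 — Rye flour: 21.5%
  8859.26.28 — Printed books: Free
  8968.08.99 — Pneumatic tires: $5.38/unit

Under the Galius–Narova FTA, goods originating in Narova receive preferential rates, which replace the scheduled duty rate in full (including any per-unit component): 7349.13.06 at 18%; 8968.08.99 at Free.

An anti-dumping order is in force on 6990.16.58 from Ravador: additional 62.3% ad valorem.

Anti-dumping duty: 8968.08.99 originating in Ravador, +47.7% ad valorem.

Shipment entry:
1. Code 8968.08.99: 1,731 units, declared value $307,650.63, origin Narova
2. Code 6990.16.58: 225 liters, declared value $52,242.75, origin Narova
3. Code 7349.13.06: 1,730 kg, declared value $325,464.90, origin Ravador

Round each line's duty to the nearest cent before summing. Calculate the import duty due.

$77,155.97

Line 1 (8968.08.99, Narova, 1,731 units, $307,650.63):
Base rate for 8968.08.99 is $5.38/unit.
Origin Narova qualifies under the Galius–Narova agreement and 8968.08.99 is covered: preferential rate Free applies instead.
The additional-duty order on 8968.08.99 targets Ravador, not Narova; it does not apply.
Duty = $307,650.63 × 0% = $0.00.
Line 2 (6990.16.58, Narova, 225 liters, $52,242.75):
Base rate for 6990.16.58 is 13.5% + $0.57/liter.
Origin Narova is the FTA partner but 6990.16.58 is not on the preference list; base rate stands.
The additional-duty order on 6990.16.58 targets Ravador, not Narova; it does not apply.
Duty = $52,242.75 × 13.5% + 225 × $0.57 = $7,181.02.
Line 3 (7349.13.06, Ravador, 1,730 kg, $325,464.90):
Base rate for 7349.13.06 is 21.5%.
7349.13.06 has an FTA preferential rate, but origin Ravador is not Narova; base rate stands.
Duty = $325,464.90 × 21.5% = $69,974.95.
Total = $0.00 + $7,181.02 + $69,974.95 = $77,155.97.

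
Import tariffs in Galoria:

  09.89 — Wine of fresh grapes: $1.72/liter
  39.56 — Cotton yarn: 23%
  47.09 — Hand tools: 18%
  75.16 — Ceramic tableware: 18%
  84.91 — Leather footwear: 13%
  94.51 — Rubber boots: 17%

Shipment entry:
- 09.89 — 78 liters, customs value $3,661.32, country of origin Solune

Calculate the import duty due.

$134.16

Line 1 (09.89, Solune, 78 liters, $3,661.32):
Base rate for 09.89 is $1.72/liter.
Duty = 78 × $1.72 = $134.16.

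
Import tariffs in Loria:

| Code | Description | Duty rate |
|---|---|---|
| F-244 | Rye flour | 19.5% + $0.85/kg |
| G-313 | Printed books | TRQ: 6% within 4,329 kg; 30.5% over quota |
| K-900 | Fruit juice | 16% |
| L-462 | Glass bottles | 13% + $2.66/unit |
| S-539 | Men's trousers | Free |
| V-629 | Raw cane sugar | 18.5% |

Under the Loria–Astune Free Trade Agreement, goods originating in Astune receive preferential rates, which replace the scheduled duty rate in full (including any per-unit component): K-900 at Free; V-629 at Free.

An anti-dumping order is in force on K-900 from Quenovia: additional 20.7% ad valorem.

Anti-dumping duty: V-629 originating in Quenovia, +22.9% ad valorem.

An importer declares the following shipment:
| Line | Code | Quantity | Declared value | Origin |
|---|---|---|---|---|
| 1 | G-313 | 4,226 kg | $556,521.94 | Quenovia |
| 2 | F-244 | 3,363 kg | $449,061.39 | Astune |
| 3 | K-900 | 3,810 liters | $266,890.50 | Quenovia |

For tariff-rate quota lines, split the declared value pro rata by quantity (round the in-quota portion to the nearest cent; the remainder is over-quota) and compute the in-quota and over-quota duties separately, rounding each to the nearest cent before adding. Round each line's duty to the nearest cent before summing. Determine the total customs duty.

Line 1 (G-313, Quenovia, 4,226 kg, $556,521.94):
Code G-313 is under a tariff-rate quota (threshold 4,329 kg). Quantity 4,226 kg is within the quota, so the in-quota rate 6% applies to the full value.
Duty = $556,521.94 × 6% = $33,391.32.
Line 2 (F-244, Astune, 3,363 kg, $449,061.39):
Base rate for F-244 is 19.5% + $0.85/kg.
Origin Astune is the FTA partner but F-244 is not on the preference list; base rate stands.
Duty = $449,061.39 × 19.5% + 3,363 × $0.85 = $90,425.52.
Line 3 (K-900, Quenovia, 3,810 liters, $266,890.50):
Base rate for K-900 is 16%.
K-900 has an FTA preferential rate, but origin Quenovia is not Astune; base rate stands.
Additional duty on K-900 from Quenovia: +20.7%. Applied ad valorem rate: 16% + 20.7% = 36.7%.
Duty = $266,890.50 × 36.7% = $97,948.81.
Total = $33,391.32 + $90,425.52 + $97,948.81 = $221,765.65.

$221,765.65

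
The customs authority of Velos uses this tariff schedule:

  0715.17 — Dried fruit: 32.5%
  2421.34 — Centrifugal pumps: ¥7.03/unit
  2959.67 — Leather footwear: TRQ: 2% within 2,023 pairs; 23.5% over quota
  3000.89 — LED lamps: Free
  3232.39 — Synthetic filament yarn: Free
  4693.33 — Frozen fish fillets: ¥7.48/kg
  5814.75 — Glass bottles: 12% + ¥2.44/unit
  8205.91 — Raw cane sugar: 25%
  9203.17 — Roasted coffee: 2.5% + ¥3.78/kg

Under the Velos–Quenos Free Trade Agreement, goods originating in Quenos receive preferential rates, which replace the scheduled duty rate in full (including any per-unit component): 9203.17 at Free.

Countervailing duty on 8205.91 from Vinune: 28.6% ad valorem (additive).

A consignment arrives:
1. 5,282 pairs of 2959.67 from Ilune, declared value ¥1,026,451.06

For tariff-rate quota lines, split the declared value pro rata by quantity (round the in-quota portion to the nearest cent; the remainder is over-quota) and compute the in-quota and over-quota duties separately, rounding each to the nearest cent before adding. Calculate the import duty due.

Line 1 (2959.67, Ilune, 5,282 pairs, ¥1,026,451.06):
Code 2959.67 is under a tariff-rate quota (threshold 2,023 pairs). In-quota: 2,023 pairs at 2%; over-quota: 3,259 pairs at 23.5%.
Pro-rata value split: in-quota = ¥1,026,451.06 × 2,023/5,282 = ¥393,129.59; over-quota = ¥1,026,451.06 − ¥393,129.59 = ¥633,321.47.
In-quota duty = ¥393,129.59 × 2% = ¥7,862.59. Over-quota duty = ¥633,321.47 × 23.5% = ¥148,830.55.
Line duty = ¥7,862.59 + ¥148,830.55 = ¥156,693.14.

¥156,693.14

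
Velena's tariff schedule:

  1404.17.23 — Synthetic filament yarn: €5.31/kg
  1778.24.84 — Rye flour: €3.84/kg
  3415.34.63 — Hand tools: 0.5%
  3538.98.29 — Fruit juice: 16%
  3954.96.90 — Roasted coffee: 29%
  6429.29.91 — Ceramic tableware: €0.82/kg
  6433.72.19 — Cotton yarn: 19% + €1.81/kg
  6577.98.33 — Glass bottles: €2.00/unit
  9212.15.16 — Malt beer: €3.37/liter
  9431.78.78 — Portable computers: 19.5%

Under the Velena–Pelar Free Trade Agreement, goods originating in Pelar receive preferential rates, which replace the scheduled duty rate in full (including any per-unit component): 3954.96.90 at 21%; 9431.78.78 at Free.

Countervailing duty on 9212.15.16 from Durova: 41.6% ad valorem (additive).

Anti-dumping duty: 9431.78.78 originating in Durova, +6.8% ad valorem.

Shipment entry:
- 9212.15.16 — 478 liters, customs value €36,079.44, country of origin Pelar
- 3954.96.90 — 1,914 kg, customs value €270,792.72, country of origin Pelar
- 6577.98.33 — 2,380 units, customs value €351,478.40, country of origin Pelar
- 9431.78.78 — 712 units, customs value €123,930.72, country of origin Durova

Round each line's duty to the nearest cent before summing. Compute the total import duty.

Line 1 (9212.15.16, Pelar, 478 liters, €36,079.44):
Base rate for 9212.15.16 is €3.37/liter.
Origin Pelar is the FTA partner but 9212.15.16 is not on the preference list; base rate stands.
The additional-duty order on 9212.15.16 targets Durova, not Pelar; it does not apply.
Duty = 478 × €3.37 = €1,610.86.
Line 2 (3954.96.90, Pelar, 1,914 kg, €270,792.72):
Base rate for 3954.96.90 is 29%.
Origin Pelar qualifies under the Velena–Pelar agreement and 3954.96.90 is covered: preferential rate 21% applies instead.
Duty = €270,792.72 × 21% = €56,866.47.
Line 3 (6577.98.33, Pelar, 2,380 units, €351,478.40):
Base rate for 6577.98.33 is €2.00/unit.
Origin Pelar is the FTA partner but 6577.98.33 is not on the preference list; base rate stands.
Duty = 2,380 × €2.00 = €4,760.00.
Line 4 (9431.78.78, Durova, 712 units, €123,930.72):
Base rate for 9431.78.78 is 19.5%.
9431.78.78 has an FTA preferential rate, but origin Durova is not Pelar; base rate stands.
Additional duty on 9431.78.78 from Durova: +6.8%. Applied ad valorem rate: 19.5% + 6.8% = 26.3%.
Duty = €123,930.72 × 26.3% = €32,593.78.
Total = €1,610.86 + €56,866.47 + €4,760.00 + €32,593.78 = €95,831.11.

€95,831.11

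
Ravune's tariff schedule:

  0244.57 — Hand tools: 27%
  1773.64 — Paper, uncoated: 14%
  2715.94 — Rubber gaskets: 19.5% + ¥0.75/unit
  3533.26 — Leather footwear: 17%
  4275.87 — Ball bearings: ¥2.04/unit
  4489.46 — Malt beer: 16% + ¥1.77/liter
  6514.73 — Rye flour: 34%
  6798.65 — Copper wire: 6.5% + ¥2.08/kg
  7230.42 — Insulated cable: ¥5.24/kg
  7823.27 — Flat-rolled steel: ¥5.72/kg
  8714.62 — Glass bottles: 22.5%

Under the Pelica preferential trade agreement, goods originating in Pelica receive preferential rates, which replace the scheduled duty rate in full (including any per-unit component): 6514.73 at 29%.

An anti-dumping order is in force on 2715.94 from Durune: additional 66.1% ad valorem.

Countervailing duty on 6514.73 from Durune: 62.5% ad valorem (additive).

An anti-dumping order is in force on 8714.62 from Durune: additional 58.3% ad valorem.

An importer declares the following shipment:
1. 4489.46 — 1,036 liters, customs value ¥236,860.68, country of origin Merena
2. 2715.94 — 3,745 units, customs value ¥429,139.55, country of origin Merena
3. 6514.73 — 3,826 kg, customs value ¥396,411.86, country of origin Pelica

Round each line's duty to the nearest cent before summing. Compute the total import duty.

Line 1 (4489.46, Merena, 1,036 liters, ¥236,860.68):
Base rate for 4489.46 is 16% + ¥1.77/liter.
Duty = ¥236,860.68 × 16% + 1,036 × ¥1.77 = ¥39,731.43.
Line 2 (2715.94, Merena, 3,745 units, ¥429,139.55):
Base rate for 2715.94 is 19.5% + ¥0.75/unit.
The additional-duty order on 2715.94 targets Durune, not Merena; it does not apply.
Duty = ¥429,139.55 × 19.5% + 3,745 × ¥0.75 = ¥86,490.96.
Line 3 (6514.73, Pelica, 3,826 kg, ¥396,411.86):
Base rate for 6514.73 is 34%.
Origin Pelica qualifies under the Ravune–Pelica agreement and 6514.73 is covered: preferential rate 29% applies instead.
The additional-duty order on 6514.73 targets Durune, not Pelica; it does not apply.
Duty = ¥396,411.86 × 29% = ¥114,959.44.
Total = ¥39,731.43 + ¥86,490.96 + ¥114,959.44 = ¥241,181.83.

¥241,181.83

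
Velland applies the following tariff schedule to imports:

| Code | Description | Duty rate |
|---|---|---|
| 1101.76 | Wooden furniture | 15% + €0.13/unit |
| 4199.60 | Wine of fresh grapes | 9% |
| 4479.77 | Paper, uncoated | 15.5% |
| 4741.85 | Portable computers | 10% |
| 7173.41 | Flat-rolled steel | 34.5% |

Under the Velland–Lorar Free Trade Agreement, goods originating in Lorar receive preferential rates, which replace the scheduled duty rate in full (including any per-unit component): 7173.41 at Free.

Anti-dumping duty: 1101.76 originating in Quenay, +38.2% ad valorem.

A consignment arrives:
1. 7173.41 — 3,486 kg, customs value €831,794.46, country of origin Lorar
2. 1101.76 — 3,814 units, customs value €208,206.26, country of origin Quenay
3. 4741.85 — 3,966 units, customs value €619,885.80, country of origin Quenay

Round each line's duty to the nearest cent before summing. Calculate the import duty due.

Line 1 (7173.41, Lorar, 3,486 kg, €831,794.46):
Base rate for 7173.41 is 34.5%.
Origin Lorar qualifies under the Velland–Lorar agreement and 7173.41 is covered: preferential rate Free applies instead.
Duty = €831,794.46 × 0% = €0.00.
Line 2 (1101.76, Quenay, 3,814 units, €208,206.26):
Base rate for 1101.76 is 15% + €0.13/unit.
Additional duty on 1101.76 from Quenay: +38.2%. Applied ad valorem rate: 15% + 38.2% = 53.2%.
Duty = €208,206.26 × 53.2% + 3,814 × €0.13 = €111,261.55.
Line 3 (4741.85, Quenay, 3,966 units, €619,885.80):
Base rate for 4741.85 is 10%.
Duty = €619,885.80 × 10% = €61,988.58.
Total = €0.00 + €111,261.55 + €61,988.58 = €173,250.13.

€173,250.13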